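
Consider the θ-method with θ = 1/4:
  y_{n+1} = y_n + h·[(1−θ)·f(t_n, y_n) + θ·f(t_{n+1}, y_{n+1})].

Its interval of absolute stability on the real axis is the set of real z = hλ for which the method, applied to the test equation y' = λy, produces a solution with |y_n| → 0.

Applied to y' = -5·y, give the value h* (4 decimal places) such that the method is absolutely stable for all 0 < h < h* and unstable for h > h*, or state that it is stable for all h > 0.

(-4.0000,0); λ=-5 ⇒ h* = (4)/5 = 0.8000.

With y'=λy (z=hλ):
  y_{n+1} = y_n + z·[3/4·y_n + 1/4·y_{n+1}] ⇒ (1 − 1/4z)y_{n+1} = (1 + 3/4z)y_n
  so R(z) = (1 + 3/4z)/(1 − 1/4z).

Solve |R(x)|<1 on ℝ⁻.
x=-1.47: |R|=0.0750
R=−1: 1+3/4x = −1+1/4x ⇒ -1/2x=2 ⇒ x=2/(-1/2)=-4.0000
Confirm numerically:
  x=-3.840: |R|=0.95918 <1
  x=-3.186: |R|=0.77345 <1
  x=-2.430: |R|=0.51166 <1
  x=-2.080: |R|=0.36842 <1
  x=-4.506: |R|=1.11897 >1
  x=-4.403: |R|=1.09592 >1
  x=-4.255: |R|=1.06178 >1
Interval (-4.0000, 0).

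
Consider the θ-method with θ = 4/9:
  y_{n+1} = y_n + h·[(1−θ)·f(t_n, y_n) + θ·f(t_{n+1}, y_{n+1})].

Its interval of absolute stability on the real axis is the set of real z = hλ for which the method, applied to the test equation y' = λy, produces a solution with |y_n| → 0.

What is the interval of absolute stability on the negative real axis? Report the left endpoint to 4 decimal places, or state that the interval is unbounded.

z∈(-18.0000,0).

Set f=λy, z=hλ:
  y_{n+1} = y_n + z·[5/9·y_n + 4/9·y_{n+1}] ⇒ (1 − 4/9z)y_{n+1} = (1 + 5/9z)y_n
  Hence R(z) = (1 + 5/9z)/(1 − 4/9z).

Need |R(x)|<1, x<0.
x=-1.55: |R|=0.0822
R=−1: 1+5/9x = −1+4/9x ⇒ -1/9x=2 ⇒ x=2/(-1/9)=-18.0000
Confirm numerically:
  x=-16.886: |R|=0.98545 <1
  x=-11.619: |R|=0.88498 <1
  x=-9.238: |R|=0.80932 <1
  x=-18.552: |R|=1.00663 >1
  x=-18.547: |R|=1.00658 >1
Interval (-18.0000, 0).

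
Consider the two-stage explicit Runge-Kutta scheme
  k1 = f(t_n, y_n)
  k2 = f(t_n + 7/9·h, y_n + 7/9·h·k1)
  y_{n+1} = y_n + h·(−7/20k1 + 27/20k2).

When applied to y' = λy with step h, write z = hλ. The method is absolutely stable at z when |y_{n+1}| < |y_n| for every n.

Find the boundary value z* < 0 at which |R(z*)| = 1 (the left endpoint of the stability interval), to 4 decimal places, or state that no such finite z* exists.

z* = -0.9524.

Test eqn y'=λy, z=hλ:
  k1=λy_n ⇒ h·k1=z·y_n;  k2=λ(1+7/9z)y_n ⇒ h·k2=z(1+7/9z)y_n
  y_{n+1}/y_n = 1 − 7/20z + 27/20z(1+7/9z) = 1 + z + 21/20z²
  so R(z) = 1 + z + 21/20z².

Find x<0 with |R(x)|<1.
x=-1.66: |R|=2.2334
R=1: x+21/20x²=0 ⇒ x=−20/21=-0.9524; min R=1−1/(4·21/20)=0.7619>−1
Confirm numerically:
  x=-0.896: |R|=0.94696 <1
  x=-0.848: |R|=0.90706 <1
  x=-0.535: |R|=0.76554 <1
  x=-1.524: |R|=1.91470 >1
  x=-1.197: |R|=1.30745 >1
So |R|<1 on (-0.9524, 0).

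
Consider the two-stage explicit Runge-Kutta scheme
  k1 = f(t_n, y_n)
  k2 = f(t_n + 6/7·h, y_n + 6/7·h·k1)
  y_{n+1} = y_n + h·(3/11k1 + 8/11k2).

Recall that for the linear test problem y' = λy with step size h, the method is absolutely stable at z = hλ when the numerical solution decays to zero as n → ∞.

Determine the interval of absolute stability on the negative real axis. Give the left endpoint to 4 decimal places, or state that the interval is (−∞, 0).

Set f=λy, z=hλ:
  k1=λy_n ⇒ h·k1=z·y_n;  k2=λ(1+6/7z)y_n ⇒ h·k2=z(1+6/7z)y_n
  y_{n+1}/y_n = 1 + 3/11z + 8/11z(1+6/7z) = 1 + z + 48/77z²
  so R(z) = 1 + z + 48/77z².

Boundary: |R(x)|=1, x<0.
x=-1.57: |R|=0.9666
R=1: x+48/77x²=0 ⇒ x=−77/48=-1.6042; min R=1−1/(4·48/77)=0.5990>−1
Confirm numerically:
  x=-1.550: |R|=0.94766 <1
  x=-1.225: |R|=0.71045 <1
  x=-0.896: |R|=0.60446 <1
  x=-0.683: |R|=0.60780 <1
  x=-1.832: |R|=1.26019 >1
  x=-1.653: |R|=1.05032 >1
Stable set (-1.6042, 0).

(-1.6042, 0).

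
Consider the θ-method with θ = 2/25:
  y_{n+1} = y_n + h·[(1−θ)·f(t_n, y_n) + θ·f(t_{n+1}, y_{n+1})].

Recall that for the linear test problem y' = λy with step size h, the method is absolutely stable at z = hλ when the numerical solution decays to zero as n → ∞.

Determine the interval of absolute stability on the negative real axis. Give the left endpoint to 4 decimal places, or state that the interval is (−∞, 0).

z∈(-2.3810,0).

On y'=λy, z=hλ:
  y_{n+1} = y_n + z·[23/25·y_n + 2/25·y_{n+1}] ⇒ (1 − 2/25z)y_{n+1} = (1 + 23/25z)y_n
  Hence R(z) = (1 + 23/25z)/(1 − 2/25z).

Boundary: |R(x)|=1, x<0.
x=-0.38: |R|=0.6312
R=−1: 1+23/25x = −1+2/25x ⇒ -21/25x=2 ⇒ x=2/(-21/25)=-2.3810
Confirm numerically:
  x=-1.889: |R|=0.64101 <1
  x=-1.848: |R|=0.60998 <1
  x=-1.703: |R|=0.49880 <1
  x=-2.887: |R|=1.34532 >1
  x=-2.468: |R|=1.06106 >1
So |R|<1 on (-2.3810, 0).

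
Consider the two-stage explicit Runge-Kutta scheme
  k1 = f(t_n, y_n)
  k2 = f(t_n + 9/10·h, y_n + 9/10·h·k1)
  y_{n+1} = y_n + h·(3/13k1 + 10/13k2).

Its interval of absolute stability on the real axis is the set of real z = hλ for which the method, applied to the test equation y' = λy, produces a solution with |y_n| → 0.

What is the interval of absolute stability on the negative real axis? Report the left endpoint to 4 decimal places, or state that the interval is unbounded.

z∈(-1.4444,0).

Test eqn y'=λy, z=hλ:
  k1=λy_n ⇒ h·k1=z·y_n;  k2=λ(1+9/10z)y_n ⇒ h·k2=z(1+9/10z)y_n
  y_{n+1}/y_n = 1 + 3/13z + 10/13z(1+9/10z) = 1 + z + 9/13z²
  so R(z) = 1 + z + 9/13z².

Solve |R(x)|<1 on ℝ⁻.
x=-1.8: |R|=1.4431
R=1: x+9/13x²=0 ⇒ x=−13/9=-1.4444; min R=1−1/(4·9/13)=0.6389>−1
Confirm numerically:
  x=-1.283: |R|=0.85660 <1
  x=-1.103: |R|=0.73927 <1
  x=-1.012: |R|=0.69702 <1
  x=-0.892: |R|=0.65884 <1
  x=-1.824: |R|=1.47929 >1
  x=-1.625: |R|=1.20312 >1
Interval (-1.4444, 0).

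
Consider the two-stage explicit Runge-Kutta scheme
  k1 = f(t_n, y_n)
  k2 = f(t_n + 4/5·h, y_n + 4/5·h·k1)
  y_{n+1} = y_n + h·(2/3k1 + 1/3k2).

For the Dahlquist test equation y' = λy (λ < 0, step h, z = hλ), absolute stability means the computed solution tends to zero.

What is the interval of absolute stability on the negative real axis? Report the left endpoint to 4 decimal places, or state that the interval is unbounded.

Test eqn y'=λy, z=hλ:
  k1=λy_n ⇒ h·k1=z·y_n;  k2=λ(1+4/5z)y_n ⇒ h·k2=z(1+4/5z)y_n
  y_{n+1}/y_n = 1 + 2/3z + 1/3z(1+4/5z) = 1 + z + 4/15z²
  R(z) = 1 + z + 4/15z².

Solve |R(x)|<1 on ℝ⁻.
x=-0.87: |R|=0.3318
R=1: x+4/15x²=0 ⇒ x=−15/4=-3.7500; min R=1−1/(4·4/15)=0.0625>−1
Confirm numerically:
  x=-3.594: |R|=0.85049 <1
  x=-2.612: |R|=0.20735 <1
  x=-1.916: |R|=0.06295 <1
  x=-1.789: |R|=0.06447 <1
  x=-4.159: |R|=1.45361 >1
  x=-4.145: |R|=1.43661 >1
Stable set (-3.7500, 0).

(-3.7500, 0).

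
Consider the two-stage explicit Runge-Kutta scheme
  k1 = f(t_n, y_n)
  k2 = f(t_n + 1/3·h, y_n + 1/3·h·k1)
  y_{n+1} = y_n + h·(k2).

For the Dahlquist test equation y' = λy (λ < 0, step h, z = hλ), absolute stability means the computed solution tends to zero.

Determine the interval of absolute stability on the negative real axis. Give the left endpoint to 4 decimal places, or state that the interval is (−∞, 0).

z∈(-3.0000,0).

With y'=λy (z=hλ):
  k1=λy_n ⇒ h·k1=z·y_n;  k2=λ(1+1/3z)y_n ⇒ h·k2=z(1+1/3z)y_n
  y_{n+1}/y_n = 1 + z(1+1/3z) = 1 + z + 1/3z²
  R(z) = 1 + z + 1/3z².

Find x<0 with |R(x)|<1.
x=-0.58: |R|=0.5321
R=1: x+1/3x²=0 ⇒ x=−3=-3.0000; min R=1−1/(4·1/3)=0.2500>−1
Confirm numerically:
  x=-2.577: |R|=0.63664 <1
  x=-2.237: |R|=0.43106 <1
  x=-1.736: |R|=0.26857 <1
  x=-3.488: |R|=1.56738 >1
  x=-3.354: |R|=1.39577 >1
  x=-3.296: |R|=1.32521 >1
Interval (-3.0000, 0).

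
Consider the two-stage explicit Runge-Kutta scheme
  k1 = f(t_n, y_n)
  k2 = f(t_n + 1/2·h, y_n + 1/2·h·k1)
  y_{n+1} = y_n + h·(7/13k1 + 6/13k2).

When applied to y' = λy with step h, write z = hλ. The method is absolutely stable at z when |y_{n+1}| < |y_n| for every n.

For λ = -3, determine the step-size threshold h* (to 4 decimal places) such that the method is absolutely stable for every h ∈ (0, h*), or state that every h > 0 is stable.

On y'=λy, z=hλ:
  k1=λy_n ⇒ h·k1=z·y_n;  k2=λ(1+1/2z)y_n ⇒ h·k2=z(1+1/2z)y_n
  y_{n+1}/y_n = 1 + 7/13z + 6/13z(1+1/2z) = 1 + z + 3/13z²
  R(z) = 1 + z + 3/13z².

Need |R(x)|<1, x<0.
x=-0.46: |R|=0.5888
R=1: x+3/13x²=0 ⇒ x=−13/3=-4.3333; min R=1−1/(4·3/13)=-0.0833>−1
Confirm numerically:
  x=-3.089: |R|=0.11298 <1
  x=-2.237: |R|=0.08219 <1
  x=-2.166: |R|=0.08333 <1
  x=-2.071: |R|=0.08122 <1
  x=-4.925: |R|=1.67245 >1
  x=-4.672: |R|=1.36513 >1
Interval (-4.3333, 0).

(-4.3333,0); λ=-3 ⇒ h* = (13/3)/3 = 1.4444.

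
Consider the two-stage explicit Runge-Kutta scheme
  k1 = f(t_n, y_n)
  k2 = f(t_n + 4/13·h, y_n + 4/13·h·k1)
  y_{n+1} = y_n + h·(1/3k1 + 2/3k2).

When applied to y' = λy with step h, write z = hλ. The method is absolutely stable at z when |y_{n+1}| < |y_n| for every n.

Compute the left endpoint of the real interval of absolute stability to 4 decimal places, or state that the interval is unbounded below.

Test eqn y'=λy, z=hλ:
  k1=λy_n ⇒ h·k1=z·y_n;  k2=λ(1+4/13z)y_n ⇒ h·k2=z(1+4/13z)y_n
  y_{n+1}/y_n = 1 + 1/3z + 2/3z(1+4/13z) = 1 + z + 8/39z²
  R(z) = 1 + z + 8/39z².

Boundary: |R(x)|=1, x<0.
x=-0.33: |R|=0.6923
R=1: x+8/39x²=0 ⇒ x=−39/8=-4.8750; min R=1−1/(4·8/39)=-0.2188>−1
Confirm numerically:
  x=-4.105: |R|=0.35162 <1
  x=-3.757: |R|=0.13839 <1
  x=-3.060: |R|=0.13926 <1
  x=-5.338: |R|=1.50697 >1
  x=-5.175: |R|=1.31846 >1
So |R|<1 on (-4.8750, 0).

z* = -4.8750.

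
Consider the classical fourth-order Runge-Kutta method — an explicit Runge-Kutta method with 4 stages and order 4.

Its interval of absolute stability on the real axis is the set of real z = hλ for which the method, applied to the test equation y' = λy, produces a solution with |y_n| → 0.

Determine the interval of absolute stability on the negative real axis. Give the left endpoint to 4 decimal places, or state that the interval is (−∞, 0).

Test eqn y'=λy, z=hλ:
  order 4, 4-stage ⇒ R(z)=1+z+z^2/2+z^3/6+z^4/24
  (e.g. R(-1.11)=0.34136, |R|=0.34136)

Solve |R(x)|<1 on ℝ⁻.
x=-1.11: |R|=0.3414
|R(-2.35)|=0.5190 |R(-2.11)|=0.3763 |R(-0.68)|=0.5077
Bisect:
  x_lo=-3.1747 |R|=1.7643  x_hi=-0.1657 |R|=0.8473
  mid=-1.67018 |R|=0.27230 →hi
  mid=-2.42242 |R|=0.57725 →hi
  mid=-2.79854 |R|=1.02015 →lo
  mid=-2.61048 |R|=0.76688 →hi
  mid=-2.70451 |R|=0.88488 →hi
  mid=-2.75152 |R|=0.95027 →hi
  mid=-2.77503 |R|=0.98464 →hi
  mid=-2.78679 |R|=1.00225 →lo
  mid=-2.78091 |R|=0.99341 →hi
  ...
  [-2.78532,-2.78513] ⇒ x*=-2.7853
Stable set (-2.7853, 0).

z∈(-2.7853,0).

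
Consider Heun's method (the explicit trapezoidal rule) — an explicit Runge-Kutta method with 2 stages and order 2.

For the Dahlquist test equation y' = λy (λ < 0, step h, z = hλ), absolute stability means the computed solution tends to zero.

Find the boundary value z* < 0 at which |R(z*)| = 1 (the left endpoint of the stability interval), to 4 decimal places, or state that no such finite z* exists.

Test eqn y'=λy, z=hλ:
  order 2, 2-stage ⇒ R(z)=1+z+z^2/2
  (e.g. R(-1.42)=0.58820, |R|=0.58820)

Find x<0 with |R(x)|<1.
x=-1.42: |R|=0.5882
|R(-1.51)|=0.6300 |R(-1.31)|=0.5481 |R(-1.24)|=0.5288
Bisect:
  x_lo=-2.8433 |R|=2.1989  x_hi=-0.1828 |R|=0.8339
  mid=-1.51302 |R|=0.63160 →hi
  mid=-2.17816 |R|=1.19403 →lo
  mid=-1.84559 |R|=0.85751 →hi
  mid=-2.01187 |R|=1.01194 →lo
  mid=-1.92873 |R|=0.93127 →hi
  mid=-1.97030 |R|=0.97074 →hi
  mid=-1.99109 |R|=0.99113 →hi
  mid=-2.00148 |R|=1.00148 →lo
  mid=-1.99628 |R|=0.99629 →hi
  ...
  [-2.00002,-1.99986] ⇒ x*=-2.0000
So |R|<1 on (-2.0000, 0).

left endpoint -2.0000.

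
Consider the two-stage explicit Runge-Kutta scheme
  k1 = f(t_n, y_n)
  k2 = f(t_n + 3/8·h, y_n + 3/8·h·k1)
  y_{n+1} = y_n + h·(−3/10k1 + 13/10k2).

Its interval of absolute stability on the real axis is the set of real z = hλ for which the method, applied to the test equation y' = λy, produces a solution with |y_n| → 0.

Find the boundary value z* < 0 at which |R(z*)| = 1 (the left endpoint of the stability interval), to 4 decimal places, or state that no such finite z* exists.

left endpoint -2.0513.

With y'=λy (z=hλ):
  k1=λy_n ⇒ h·k1=z·y_n;  k2=λ(1+3/8z)y_n ⇒ h·k2=z(1+3/8z)y_n
  y_{n+1}/y_n = 1 − 3/10z + 13/10z(1+3/8z) = 1 + z + 39/80z²
  ⇒ R(z) = 1 + z + 39/80z².

Need |R(x)|<1, x<0.
x=-0.92: |R|=0.4926
R=1: x+39/80x²=0 ⇒ x=−80/39=-2.0513; min R=1−1/(4·39/80)=0.4872>−1
Confirm numerically:
  x=-1.818: |R|=0.79325 <1
  x=-1.626: |R|=0.66289 <1
  x=-1.057: |R|=0.48766 <1
  x=-2.501: |R|=1.54831 >1
  x=-2.189: |R|=1.14696 >1
  x=-2.091: |R|=1.04049 >1
Stable set (-2.0513, 0).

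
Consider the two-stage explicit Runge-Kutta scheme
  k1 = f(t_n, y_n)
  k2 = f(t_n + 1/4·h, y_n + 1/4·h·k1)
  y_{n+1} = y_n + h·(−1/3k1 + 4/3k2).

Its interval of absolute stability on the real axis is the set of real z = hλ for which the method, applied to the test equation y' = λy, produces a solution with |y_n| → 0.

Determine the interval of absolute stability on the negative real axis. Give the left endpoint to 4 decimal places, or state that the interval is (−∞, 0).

z∈(-3.0000,0).

With y'=λy (z=hλ):
  k1=λy_n ⇒ h·k1=z·y_n;  k2=λ(1+1/4z)y_n ⇒ h·k2=z(1+1/4z)y_n
  y_{n+1}/y_n = 1 − 1/3z + 4/3z(1+1/4z) = 1 + z + 1/3z²
  so R(z) = 1 + z + 1/3z².

Solve |R(x)|<1 on ℝ⁻.
x=-1.51: |R|=0.2500
R=1: x+1/3x²=0 ⇒ x=−3=-3.0000; min R=1−1/(4·1/3)=0.2500>−1
Confirm numerically:
  x=-2.727: |R|=0.75184 <1
  x=-2.497: |R|=0.58134 <1
  x=-2.211: |R|=0.41851 <1
  x=-3.381: |R|=1.42939 >1
  x=-3.279: |R|=1.30495 >1
  x=-3.143: |R|=1.14982 >1
So |R|<1 on (-3.0000, 0).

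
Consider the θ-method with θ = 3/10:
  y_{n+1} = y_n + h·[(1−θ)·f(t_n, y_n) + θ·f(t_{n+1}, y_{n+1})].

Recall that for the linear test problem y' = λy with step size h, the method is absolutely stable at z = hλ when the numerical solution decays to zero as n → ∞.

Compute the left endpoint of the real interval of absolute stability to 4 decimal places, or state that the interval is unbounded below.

z* = -5.0000.

Set f=λy, z=hλ:
  y_{n+1} = y_n + z·[7/10·y_n + 3/10·y_{n+1}] ⇒ (1 − 3/10z)y_{n+1} = (1 + 7/10z)y_n
  ⇒ R(z) = (1 + 7/10z)/(1 − 3/10z).

Boundary: |R(x)|=1, x<0.
x=-1.7: |R|=0.1258
R=−1: 1+7/10x = −1+3/10x ⇒ -2/5x=2 ⇒ x=2/(-2/5)=-5.0000
Confirm numerically:
  x=-4.863: |R|=0.97771 <1
  x=-4.562: |R|=0.92603 <1
  x=-3.784: |R|=0.77220 <1
  x=-2.700: |R|=0.49171 <1
  x=-5.478: |R|=1.07233 >1
  x=-5.351: |R|=1.05389 >1
  x=-5.228: |R|=1.03551 >1
Interval (-5.0000, 0).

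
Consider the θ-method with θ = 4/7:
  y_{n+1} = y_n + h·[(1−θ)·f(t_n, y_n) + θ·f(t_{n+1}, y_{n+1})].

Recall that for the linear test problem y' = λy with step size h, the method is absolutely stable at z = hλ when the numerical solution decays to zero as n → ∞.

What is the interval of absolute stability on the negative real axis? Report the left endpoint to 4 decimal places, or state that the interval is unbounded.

unbounded; (−∞, 0).

Test eqn y'=λy, z=hλ:
  y_{n+1} = y_n + z·[3/7·y_n + 4/7·y_{n+1}] ⇒ (1 − 4/7z)y_{n+1} = (1 + 3/7z)y_n
  so R(z) = (1 + 3/7z)/(1 − 4/7z).

Solve |R(x)|<1 on ℝ⁻.
x=-0.58: |R|=0.5644
x=-2: |R|=0.0667
x=-10: |R|=0.4894
x=-100: |R|=0.7199
θ=4/7≥1/2 ⇒ |1+3/7x|<|1−4/7x| ∀x<0 ⇒ stable on all of ℝ⁻.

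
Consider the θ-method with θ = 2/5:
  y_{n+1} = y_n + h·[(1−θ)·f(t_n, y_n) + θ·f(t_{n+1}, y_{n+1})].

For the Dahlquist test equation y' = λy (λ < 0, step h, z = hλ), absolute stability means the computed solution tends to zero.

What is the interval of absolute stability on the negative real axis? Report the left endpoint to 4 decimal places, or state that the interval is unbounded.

With y'=λy (z=hλ):
  y_{n+1} = y_n + z·[3/5·y_n + 2/5·y_{n+1}] ⇒ (1 − 2/5z)y_{n+1} = (1 + 3/5z)y_n
  ⇒ R(z) = (1 + 3/5z)/(1 − 2/5z).

Solve |R(x)|<1 on ℝ⁻.
x=-1.34: |R|=0.1276
R=−1: 1+3/5x = −1+2/5x ⇒ -1/5x=2 ⇒ x=2/(-1/5)=-10.0000
Confirm numerically:
  x=-9.659: |R|=0.98598 <1
  x=-5.600: |R|=0.72840 <1
  x=-4.869: |R|=0.65185 <1
  x=-10.421: |R|=1.01629 >1
  x=-10.075: |R|=1.00298 >1
Stable set (-10.0000, 0).

(-10.0000, 0).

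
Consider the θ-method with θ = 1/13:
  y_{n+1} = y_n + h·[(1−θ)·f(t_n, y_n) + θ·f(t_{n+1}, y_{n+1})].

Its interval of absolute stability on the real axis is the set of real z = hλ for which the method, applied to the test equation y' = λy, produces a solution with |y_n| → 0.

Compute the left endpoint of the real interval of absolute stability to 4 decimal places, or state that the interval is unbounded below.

With y'=λy (z=hλ):
  y_{n+1} = y_n + z·[12/13·y_n + 1/13·y_{n+1}] ⇒ (1 − 1/13z)y_{n+1} = (1 + 12/13z)y_n
  R(z) = (1 + 12/13z)/(1 − 1/13z).

Find x<0 with |R(x)|<1.
x=-0.37: |R|=0.6402
R=−1: 1+12/13x = −1+1/13x ⇒ -11/13x=2 ⇒ x=2/(-11/13)=-2.3636
Confirm numerically:
  x=-1.569: |R|=0.40003 <1
  x=-1.355: |R|=0.22710 <1
  x=-1.245: |R|=0.13619 <1
  x=-2.488: |R|=1.08833 >1
  x=-2.449: |R|=1.06078 >1
Interval (-2.3636, 0).

z* = -2.3636.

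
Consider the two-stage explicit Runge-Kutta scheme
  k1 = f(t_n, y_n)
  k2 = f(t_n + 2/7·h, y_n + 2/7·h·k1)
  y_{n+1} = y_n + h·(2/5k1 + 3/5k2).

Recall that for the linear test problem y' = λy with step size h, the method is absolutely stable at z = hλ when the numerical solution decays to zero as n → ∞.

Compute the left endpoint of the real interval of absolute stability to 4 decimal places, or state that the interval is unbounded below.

On y'=λy, z=hλ:
  k1=λy_n ⇒ h·k1=z·y_n;  k2=λ(1+2/7z)y_n ⇒ h·k2=z(1+2/7z)y_n
  y_{n+1}/y_n = 1 + 2/5z + 3/5z(1+2/7z) = 1 + z + 6/35z²
  R(z) = 1 + z + 6/35z².

Need |R(x)|<1, x<0.
x=-0.78: |R|=0.3243
R=1: x+6/35x²=0 ⇒ x=−35/6=-5.8333; min R=1−1/(4·6/35)=-0.4583>−1
Confirm numerically:
  x=-5.190: |R|=0.42762 <1
  x=-4.891: |R|=0.20989 <1
  x=-2.837: |R|=0.45725 <1
  x=-6.284: |R|=1.48548 >1
  x=-6.251: |R|=1.44757 >1
  x=-6.230: |R|=1.42364 >1
Stable set (-5.8333, 0).

z* = -5.8333.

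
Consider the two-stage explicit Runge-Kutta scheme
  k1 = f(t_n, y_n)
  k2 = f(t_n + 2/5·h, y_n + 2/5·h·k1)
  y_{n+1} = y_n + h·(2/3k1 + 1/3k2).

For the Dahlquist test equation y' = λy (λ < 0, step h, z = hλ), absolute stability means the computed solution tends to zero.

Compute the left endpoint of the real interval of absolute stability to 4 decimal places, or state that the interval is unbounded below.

z* = -7.5000.

Set f=λy, z=hλ:
  k1=λy_n ⇒ h·k1=z·y_n;  k2=λ(1+2/5z)y_n ⇒ h·k2=z(1+2/5z)y_n
  y_{n+1}/y_n = 1 + 2/3z + 1/3z(1+2/5z) = 1 + z + 2/15z²
  R(z) = 1 + z + 2/15z².

Find x<0 with |R(x)|<1.
x=-0.71: |R|=0.3572
R=1: x+2/15x²=0 ⇒ x=−15/2=-7.5000; min R=1−1/(4·2/15)=-0.8750>−1
Confirm numerically:
  x=-6.196: |R|=0.07728 <1
  x=-4.459: |R|=0.80798 <1
  x=-3.789: |R|=0.87480 <1
  x=-8.048: |R|=1.58804 >1
  x=-7.644: |R|=1.14676 >1
Stable set (-7.5000, 0).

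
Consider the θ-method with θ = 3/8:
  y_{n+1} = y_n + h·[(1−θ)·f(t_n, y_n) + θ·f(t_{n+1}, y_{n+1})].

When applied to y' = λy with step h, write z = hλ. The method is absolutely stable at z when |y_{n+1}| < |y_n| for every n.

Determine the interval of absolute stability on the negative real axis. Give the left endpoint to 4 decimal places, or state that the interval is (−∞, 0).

(-8.0000, 0).

Test eqn y'=λy, z=hλ:
  y_{n+1} = y_n + z·[5/8·y_n + 3/8·y_{n+1}] ⇒ (1 − 3/8z)y_{n+1} = (1 + 5/8z)y_n
  ⇒ R(z) = (1 + 5/8z)/(1 − 3/8z).

Solve |R(x)|<1 on ℝ⁻.
x=-1.14: |R|=0.2014
R=−1: 1+5/8x = −1+3/8x ⇒ -1/4x=2 ⇒ x=2/(-1/4)=-8.0000
Confirm numerically:
  x=-4.615: |R|=0.69009 <1
  x=-4.504: |R|=0.67497 <1
  x=-4.015: |R|=0.60239 <1
  x=-3.479: |R|=0.50957 <1
  x=-8.474: |R|=1.02836 >1
  x=-8.087: |R|=1.00539 >1
So |R|<1 on (-8.0000, 0).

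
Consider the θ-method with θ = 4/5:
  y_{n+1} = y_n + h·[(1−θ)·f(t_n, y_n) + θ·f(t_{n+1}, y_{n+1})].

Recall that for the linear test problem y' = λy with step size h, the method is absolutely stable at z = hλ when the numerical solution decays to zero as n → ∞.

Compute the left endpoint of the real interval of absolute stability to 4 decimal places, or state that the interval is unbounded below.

interval (−∞, 0).

Test eqn y'=λy, z=hλ:
  y_{n+1} = y_n + z·[1/5·y_n + 4/5·y_{n+1}] ⇒ (1 − 4/5z)y_{n+1} = (1 + 1/5z)y_n
  Hence R(z) = (1 + 1/5z)/(1 − 4/5z).

Find x<0 with |R(x)|<1.
x=-0.31: |R|=0.7516
x=-2: |R|=0.2308
x=-10: |R|=0.1111
x=-100: |R|=0.2346
θ=4/5≥1/2 ⇒ |1+1/5x|<|1−4/5x| ∀x<0 ⇒ unbounded interval.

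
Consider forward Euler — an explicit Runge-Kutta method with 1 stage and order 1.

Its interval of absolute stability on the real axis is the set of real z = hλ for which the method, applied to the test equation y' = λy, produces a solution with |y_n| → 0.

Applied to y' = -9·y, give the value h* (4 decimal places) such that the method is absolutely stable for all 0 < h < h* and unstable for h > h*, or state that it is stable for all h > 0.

(-2.0000,0); λ=-9 ⇒ h* = 0.2222.

Test eqn y'=λy, z=hλ:
  order 1, 1-stage ⇒ R(z)=1+z
  (e.g. R(-1.28)=-0.28000, |R|=0.28000)

Need |R(x)|<1, x<0.
x=-1.28: |R|=0.2800
|R(-1.81)|=0.8100 |R(-0.67)|=0.3300 |R(-0.62)|=0.3800
Bisect:
  x_lo=-2.4973 |R|=1.4973  x_hi=-0.3970 |R|=0.6030
  mid=-1.44716 |R|=0.44716 →hi
  mid=-1.97222 |R|=0.97222 →hi
  mid=-2.23476 |R|=1.23476 →lo
  mid=-2.10349 |R|=1.10349 →lo
  mid=-2.03786 |R|=1.03786 →lo
  mid=-2.00504 |R|=1.00504 →lo
  mid=-1.98863 |R|=0.98863 →hi
  mid=-1.99684 |R|=0.99684 →hi
  ...
  [-2.00004,-1.99991] ⇒ x*=-2.0000
So |R|<1 on (-2.0000, 0).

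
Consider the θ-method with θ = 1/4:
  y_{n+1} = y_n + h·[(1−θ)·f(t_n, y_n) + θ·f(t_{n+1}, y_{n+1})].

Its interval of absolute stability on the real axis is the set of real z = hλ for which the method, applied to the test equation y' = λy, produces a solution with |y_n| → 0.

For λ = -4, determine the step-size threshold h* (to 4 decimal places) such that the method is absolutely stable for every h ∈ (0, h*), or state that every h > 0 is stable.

(-4.0000,0); λ=-4 ⇒ h* = (4)/4 = 1.0000.

On y'=λy, z=hλ:
  y_{n+1} = y_n + z·[3/4·y_n + 1/4·y_{n+1}] ⇒ (1 − 1/4z)y_{n+1} = (1 + 3/4z)y_n
  so R(z) = (1 + 3/4z)/(1 − 1/4z).

Need |R(x)|<1, x<0.
x=-0.36: |R|=0.6697
R=−1: 1+3/4x = −1+1/4x ⇒ -1/2x=2 ⇒ x=2/(-1/2)=-4.0000
Confirm numerically:
  x=-3.690: |R|=0.91938 <1
  x=-3.351: |R|=0.82343 <1
  x=-3.133: |R|=0.75690 <1
  x=-1.819: |R|=0.25039 <1
  x=-4.369: |R|=1.08818 >1
  x=-4.113: |R|=1.02786 >1
So |R|<1 on (-4.0000, 0).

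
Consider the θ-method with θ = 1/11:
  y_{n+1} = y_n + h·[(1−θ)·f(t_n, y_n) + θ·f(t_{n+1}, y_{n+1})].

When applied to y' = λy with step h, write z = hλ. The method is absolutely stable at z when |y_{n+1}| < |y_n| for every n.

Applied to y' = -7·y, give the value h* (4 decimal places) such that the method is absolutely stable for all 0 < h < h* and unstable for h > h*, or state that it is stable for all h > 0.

(-2.4444,0); λ=-7 ⇒ h* = (22/9)/7 = 0.3492.

With y'=λy (z=hλ):
  y_{n+1} = y_n + z·[10/11·y_n + 1/11·y_{n+1}] ⇒ (1 − 1/11z)y_{n+1} = (1 + 10/11z)y_n
  so R(z) = (1 + 10/11z)/(1 − 1/11z).

Find x<0 with |R(x)|<1.
x=-1.77: |R|=0.5247
R=−1: 1+10/11x = −1+1/11x ⇒ -9/11x=2 ⇒ x=2/(-9/11)=-2.4444
Confirm numerically:
  x=-1.297: |R|=0.16020 <1
  x=-1.143: |R|=0.03541 <1
  x=-1.046: |R|=0.04483 <1
  x=-3.031: |R|=1.37624 >1
  x=-2.818: |R|=1.24331 >1
Stable set (-2.4444, 0).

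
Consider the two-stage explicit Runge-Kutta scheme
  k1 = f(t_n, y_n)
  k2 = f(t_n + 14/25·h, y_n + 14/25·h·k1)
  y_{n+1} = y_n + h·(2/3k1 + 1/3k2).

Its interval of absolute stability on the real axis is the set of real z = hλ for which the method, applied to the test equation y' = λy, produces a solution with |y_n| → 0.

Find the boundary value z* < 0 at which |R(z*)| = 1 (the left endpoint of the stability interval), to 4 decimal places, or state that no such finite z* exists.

z* = -5.3571.

Set f=λy, z=hλ:
  k1=λy_n ⇒ h·k1=z·y_n;  k2=λ(1+14/25z)y_n ⇒ h·k2=z(1+14/25z)y_n
  y_{n+1}/y_n = 1 + 2/3z + 1/3z(1+14/25z) = 1 + z + 14/75z²
  Hence R(z) = 1 + z + 14/75z².

Need |R(x)|<1, x<0.
x=-0.59: |R|=0.4750
R=1: x+14/75x²=0 ⇒ x=−75/14=-5.3571; min R=1−1/(4·14/75)=-0.3393>−1
Confirm numerically:
  x=-4.221: |R|=0.10481 <1
  x=-3.334: |R|=0.25910 <1
  x=-2.495: |R|=0.33300 <1
  x=-2.246: |R|=0.30436 <1
  x=-5.779: |R|=1.45508 >1
  x=-5.615: |R|=1.27027 >1
  x=-5.533: |R|=1.18163 >1
Stable set (-5.3571, 0).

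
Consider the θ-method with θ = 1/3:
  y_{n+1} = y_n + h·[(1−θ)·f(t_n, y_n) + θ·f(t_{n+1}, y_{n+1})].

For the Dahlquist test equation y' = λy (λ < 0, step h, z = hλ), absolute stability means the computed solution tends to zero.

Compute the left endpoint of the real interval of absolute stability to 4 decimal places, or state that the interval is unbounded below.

left endpoint -6.0000.

Test eqn y'=λy, z=hλ:
  y_{n+1} = y_n + z·[2/3·y_n + 1/3·y_{n+1}] ⇒ (1 − 1/3z)y_{n+1} = (1 + 2/3z)y_n
  R(z) = (1 + 2/3z)/(1 − 1/3z).

Need |R(x)|<1, x<0.
x=-0.9: |R|=0.3077
R=−1: 1+2/3x = −1+1/3x ⇒ -1/3x=2 ⇒ x=2/(-1/3)=-6.0000
Confirm numerically:
  x=-4.523: |R|=0.80367 <1
  x=-4.521: |R|=0.80335 <1
  x=-2.448: |R|=0.34802 <1
  x=-6.303: |R|=1.03257 >1
  x=-6.213: |R|=1.02312 >1
  x=-6.129: |R|=1.01413 >1
Interval (-6.0000, 0).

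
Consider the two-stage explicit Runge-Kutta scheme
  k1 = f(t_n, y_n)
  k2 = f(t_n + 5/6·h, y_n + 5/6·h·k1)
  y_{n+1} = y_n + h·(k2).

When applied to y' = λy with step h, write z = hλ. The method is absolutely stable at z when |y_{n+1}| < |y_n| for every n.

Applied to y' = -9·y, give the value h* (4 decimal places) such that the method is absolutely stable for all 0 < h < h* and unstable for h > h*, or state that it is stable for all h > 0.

(-1.2000,0); λ=-9 ⇒ h* = (6/5)/9 = 0.1333.

Test eqn y'=λy, z=hλ:
  k1=λy_n ⇒ h·k1=z·y_n;  k2=λ(1+5/6z)y_n ⇒ h·k2=z(1+5/6z)y_n
  y_{n+1}/y_n = 1 + z(1+5/6z) = 1 + z + 5/6z²
  so R(z) = 1 + z + 5/6z².

Boundary: |R(x)|=1, x<0.
x=-0.81: |R|=0.7368
R=1: x+5/6x²=0 ⇒ x=−6/5=-1.2000; min R=1−1/(4·5/6)=0.7000>−1
Confirm numerically:
  x=-1.024: |R|=0.84981 <1
  x=-0.613: |R|=0.70014 <1
  x=-0.487: |R|=0.71064 <1
  x=-1.527: |R|=1.41611 >1
  x=-1.497: |R|=1.37051 >1
Stable set (-1.2000, 0).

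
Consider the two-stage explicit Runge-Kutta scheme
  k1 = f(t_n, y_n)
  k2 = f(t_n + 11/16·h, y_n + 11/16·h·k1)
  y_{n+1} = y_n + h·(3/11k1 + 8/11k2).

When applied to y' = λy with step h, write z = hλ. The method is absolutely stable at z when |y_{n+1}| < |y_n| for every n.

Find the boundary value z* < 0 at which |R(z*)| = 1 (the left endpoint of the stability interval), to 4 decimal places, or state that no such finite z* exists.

On y'=λy, z=hλ:
  k1=λy_n ⇒ h·k1=z·y_n;  k2=λ(1+11/16z)y_n ⇒ h·k2=z(1+11/16z)y_n
  y_{n+1}/y_n = 1 + 3/11z + 8/11z(1+11/16z) = 1 + z + 1/2z²
  ⇒ R(z) = 1 + z + 1/2z².

Solve |R(x)|<1 on ℝ⁻.
x=-1.27: |R|=0.5364
R=1: x+1/2x²=0 ⇒ x=−2=-2.0000; min R=1−1/(4·1/2)=0.5000>−1
Confirm numerically:
  x=-1.759: |R|=0.78804 <1
  x=-1.226: |R|=0.52554 <1
  x=-1.221: |R|=0.52442 <1
  x=-1.020: |R|=0.50020 <1
  x=-2.071: |R|=1.07352 >1
  x=-2.038: |R|=1.03872 >1
So |R|<1 on (-2.0000, 0).

left endpoint -2.0000.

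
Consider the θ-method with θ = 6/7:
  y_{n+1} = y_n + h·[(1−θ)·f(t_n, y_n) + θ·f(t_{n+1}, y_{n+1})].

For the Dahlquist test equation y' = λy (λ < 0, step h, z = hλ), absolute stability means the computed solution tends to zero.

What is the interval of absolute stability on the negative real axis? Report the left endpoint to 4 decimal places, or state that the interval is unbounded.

interval (−∞, 0).

On y'=λy, z=hλ:
  y_{n+1} = y_n + z·[1/7·y_n + 6/7·y_{n+1}] ⇒ (1 − 6/7z)y_{n+1} = (1 + 1/7z)y_n
  so R(z) = (1 + 1/7z)/(1 − 6/7z).

Find x<0 with |R(x)|<1.
x=-1.26: |R|=0.3942
x=-2: |R|=0.2632
x=-10: |R|=0.0448
x=-100: |R|=0.1532
θ=6/7≥1/2 ⇒ |1+1/7x|<|1−6/7x| ∀x<0 ⇒ unbounded interval.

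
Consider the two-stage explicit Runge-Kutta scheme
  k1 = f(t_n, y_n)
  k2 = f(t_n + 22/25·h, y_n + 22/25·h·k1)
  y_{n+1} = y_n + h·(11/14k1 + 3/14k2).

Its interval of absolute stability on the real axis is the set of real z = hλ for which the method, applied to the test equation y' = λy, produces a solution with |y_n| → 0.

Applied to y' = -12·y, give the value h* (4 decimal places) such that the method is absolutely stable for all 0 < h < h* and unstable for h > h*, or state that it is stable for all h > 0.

Set f=λy, z=hλ:
  k1=λy_n ⇒ h·k1=z·y_n;  k2=λ(1+22/25z)y_n ⇒ h·k2=z(1+22/25z)y_n
  y_{n+1}/y_n = 1 + 11/14z + 3/14z(1+22/25z) = 1 + z + 33/175z²
  so R(z) = 1 + z + 33/175z².

Boundary: |R(x)|=1, x<0.
x=-1.42: |R|=0.0398
R=1: x+33/175x²=0 ⇒ x=−175/33=-5.3030; min R=1−1/(4·33/175)=-0.3258>−1
Confirm numerically:
  x=-3.780: |R|=0.08562 <1
  x=-3.199: |R|=0.26924 <1
  x=-2.832: |R|=0.31961 <1
  x=-5.772: |R|=1.51044 >1
  x=-5.443: |R|=1.14366 >1
So |R|<1 on (-5.3030, 0).

(-5.3030,0); λ=-12 ⇒ h* = (175/33)/12 = 0.4419.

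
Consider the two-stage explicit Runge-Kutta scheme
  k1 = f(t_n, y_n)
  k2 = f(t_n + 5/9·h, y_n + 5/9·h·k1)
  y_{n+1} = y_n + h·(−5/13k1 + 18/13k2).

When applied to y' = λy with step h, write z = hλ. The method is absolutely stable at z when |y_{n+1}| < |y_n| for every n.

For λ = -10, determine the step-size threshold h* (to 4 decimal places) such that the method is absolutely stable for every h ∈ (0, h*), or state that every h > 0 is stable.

(-1.3000,0); λ=-10 ⇒ h* = (13/10)/10 = 0.1300.

With y'=λy (z=hλ):
  k1=λy_n ⇒ h·k1=z·y_n;  k2=λ(1+5/9z)y_n ⇒ h·k2=z(1+5/9z)y_n
  y_{n+1}/y_n = 1 − 5/13z + 18/13z(1+5/9z) = 1 + z + 10/13z²
  ⇒ R(z) = 1 + z + 10/13z².

Find x<0 with |R(x)|<1.
x=-1.63: |R|=1.4138
R=1: x+10/13x²=0 ⇒ x=−13/10=-1.3000; min R=1−1/(4·10/13)=0.6750>−1
Confirm numerically:
  x=-0.823: |R|=0.69802 <1
  x=-0.671: |R|=0.67534 <1
  x=-0.553: |R|=0.68224 <1
  x=-1.821: |R|=1.72980 >1
  x=-1.469: |R|=1.19097 >1
  x=-1.363: |R|=1.06605 >1
So |R|<1 on (-1.3000, 0).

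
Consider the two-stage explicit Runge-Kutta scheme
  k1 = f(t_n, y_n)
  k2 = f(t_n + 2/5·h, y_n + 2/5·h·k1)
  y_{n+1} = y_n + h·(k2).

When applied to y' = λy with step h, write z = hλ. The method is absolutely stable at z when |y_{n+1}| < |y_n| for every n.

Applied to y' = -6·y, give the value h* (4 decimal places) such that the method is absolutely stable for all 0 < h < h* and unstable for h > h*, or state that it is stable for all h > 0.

(-2.5000,0); λ=-6 ⇒ h* = (5/2)/6 = 0.4167.

Test eqn y'=λy, z=hλ:
  k1=λy_n ⇒ h·k1=z·y_n;  k2=λ(1+2/5z)y_n ⇒ h·k2=z(1+2/5z)y_n
  y_{n+1}/y_n = 1 + z(1+2/5z) = 1 + z + 2/5z²
  so R(z) = 1 + z + 2/5z².

Solve |R(x)|<1 on ℝ⁻.
x=-0.33: |R|=0.7136
R=1: x+2/5x²=0 ⇒ x=−5/2=-2.5000; min R=1−1/(4·2/5)=0.3750>−1
Confirm numerically:
  x=-2.186: |R|=0.72544 <1
  x=-1.791: |R|=0.49207 <1
  x=-1.554: |R|=0.41197 <1
  x=-2.855: |R|=1.40541 >1
  x=-2.791: |R|=1.32487 >1
  x=-2.657: |R|=1.16686 >1
Stable set (-2.5000, 0).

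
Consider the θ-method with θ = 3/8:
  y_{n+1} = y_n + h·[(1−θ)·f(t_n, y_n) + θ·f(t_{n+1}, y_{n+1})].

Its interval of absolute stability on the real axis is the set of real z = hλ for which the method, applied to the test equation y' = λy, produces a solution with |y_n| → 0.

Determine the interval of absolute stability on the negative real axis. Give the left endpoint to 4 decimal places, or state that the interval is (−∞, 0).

(-8.0000, 0).

On y'=λy, z=hλ:
  y_{n+1} = y_n + z·[5/8·y_n + 3/8·y_{n+1}] ⇒ (1 − 3/8z)y_{n+1} = (1 + 5/8z)y_n
  Hence R(z) = (1 + 5/8z)/(1 − 3/8z).

Find x<0 with |R(x)|<1.
x=-0.69: |R|=0.4518
R=−1: 1+5/8x = −1+3/8x ⇒ -1/4x=2 ⇒ x=2/(-1/4)=-8.0000
Confirm numerically:
  x=-7.837: |R|=0.98965 <1
  x=-5.622: |R|=0.80873 <1
  x=-4.556: |R|=0.68211 <1
  x=-3.207: |R|=0.45599 <1
  x=-8.385: |R|=1.02322 >1
  x=-8.176: |R|=1.01082 >1
So |R|<1 on (-8.0000, 0).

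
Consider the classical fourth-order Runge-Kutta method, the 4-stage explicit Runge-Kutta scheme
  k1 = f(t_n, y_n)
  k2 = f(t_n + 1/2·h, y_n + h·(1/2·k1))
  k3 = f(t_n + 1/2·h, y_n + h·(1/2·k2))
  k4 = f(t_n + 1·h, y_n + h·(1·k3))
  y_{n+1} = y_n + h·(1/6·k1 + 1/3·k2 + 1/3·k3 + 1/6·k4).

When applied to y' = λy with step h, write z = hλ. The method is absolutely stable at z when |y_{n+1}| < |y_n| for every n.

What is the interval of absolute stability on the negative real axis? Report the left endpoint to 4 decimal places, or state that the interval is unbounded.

On y'=λy, z=hλ:
  order 4, 4-stage ⇒ R(z)=1+z+z^2/2+z^3/6+z^4/24
  (e.g. R(-1.62)=0.27059, |R|=0.27059)

Boundary: |R(x)|=1, x<0.
x=-1.62: |R|=0.2706
|R(-3.16)|=1.7284 |R(-2.28)|=0.4698 |R(-1.15)|=0.3306
Bisect:
  x_lo=-3.3154 |R|=2.1411  x_hi=-0.2678 |R|=0.7650
  mid=-1.79163 |R|=0.28416 →hi
  mid=-2.55354 |R|=0.70323 →hi
  mid=-2.93449 |R|=1.24925 →lo
  mid=-2.74401 |R|=0.93952 →hi
  mid=-2.83925 |R|=1.08444 →lo
  mid=-2.79163 |R|=1.00960 →lo
  mid=-2.76782 |R|=0.97397 →hi
  mid=-2.77973 |R|=0.99164 →hi
  ...
  [-2.78531,-2.78512] ⇒ x*=-2.7853
Interval (-2.7853, 0).

(-2.7853, 0).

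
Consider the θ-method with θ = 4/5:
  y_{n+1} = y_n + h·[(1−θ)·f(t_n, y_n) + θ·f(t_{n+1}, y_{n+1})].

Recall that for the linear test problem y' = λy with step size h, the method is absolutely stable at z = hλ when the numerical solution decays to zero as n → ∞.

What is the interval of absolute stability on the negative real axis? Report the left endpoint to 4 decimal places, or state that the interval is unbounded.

Test eqn y'=λy, z=hλ:
  y_{n+1} = y_n + z·[1/5·y_n + 4/5·y_{n+1}] ⇒ (1 − 4/5z)y_{n+1} = (1 + 1/5z)y_n
  R(z) = (1 + 1/5z)/(1 − 4/5z).

Boundary: |R(x)|=1, x<0.
x=-1.07: |R|=0.4235
x=-2: |R|=0.2308
x=-10: |R|=0.1111
x=-100: |R|=0.2346
θ=4/5≥1/2 ⇒ |1+1/5x|<|1−4/5x| ∀x<0 ⇒ stable on all of ℝ⁻.

(−∞, 0) — no finite endpoint.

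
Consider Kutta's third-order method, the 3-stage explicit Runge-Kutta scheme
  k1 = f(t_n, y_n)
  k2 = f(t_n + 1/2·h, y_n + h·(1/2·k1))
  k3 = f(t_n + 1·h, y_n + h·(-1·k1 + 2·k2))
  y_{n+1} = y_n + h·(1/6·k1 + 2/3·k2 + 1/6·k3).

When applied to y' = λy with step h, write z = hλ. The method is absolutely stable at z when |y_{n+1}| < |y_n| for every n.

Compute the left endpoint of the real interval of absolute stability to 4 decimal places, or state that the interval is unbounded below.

Test eqn y'=λy, z=hλ:
  order 3, 3-stage ⇒ R(z)=1+z+z^2/2+z^3/6
  (e.g. R(-0.76)=0.45564, |R|=0.45564)

Solve |R(x)|<1 on ℝ⁻.
x=-0.76: |R|=0.4556
|R(-2.46)|=0.9154 |R(-2.08)|=0.4166 |R(-1.74)|=0.1042
Bisect:
  x_lo=-2.9616 |R|=1.9055  x_hi=-0.1299 |R|=0.8781
  mid=-1.54577 |R|=0.03335 →hi
  mid=-2.25369 |R|=0.62192 →hi
  mid=-2.60765 |R|=1.16299 →lo
  mid=-2.43067 |R|=0.87005 →hi
  mid=-2.51916 |R|=1.01058 →lo
  mid=-2.47491 |R|=0.93887 →hi
  mid=-2.49704 |R|=0.97436 →hi
  ...
  [-2.51276,-2.51259] ⇒ x*=-2.5127
Stable set (-2.5127, 0).

z* = -2.5127.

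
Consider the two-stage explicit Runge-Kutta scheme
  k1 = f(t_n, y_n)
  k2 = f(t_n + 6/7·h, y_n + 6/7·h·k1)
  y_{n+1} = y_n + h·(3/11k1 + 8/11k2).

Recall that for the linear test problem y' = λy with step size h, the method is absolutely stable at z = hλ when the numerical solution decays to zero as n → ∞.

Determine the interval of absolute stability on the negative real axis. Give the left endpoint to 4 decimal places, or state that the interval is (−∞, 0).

z∈(-1.6042,0).

Set f=λy, z=hλ:
  k1=λy_n ⇒ h·k1=z·y_n;  k2=λ(1+6/7z)y_n ⇒ h·k2=z(1+6/7z)y_n
  y_{n+1}/y_n = 1 + 3/11z + 8/11z(1+6/7z) = 1 + z + 48/77z²
  ⇒ R(z) = 1 + z + 48/77z².

Solve |R(x)|<1 on ℝ⁻.
x=-1.49: |R|=0.8940
R=1: x+48/77x²=0 ⇒ x=−77/48=-1.6042; min R=1−1/(4·48/77)=0.5990>−1
Confirm numerically:
  x=-1.239: |R|=0.71796 <1
  x=-1.063: |R|=0.64140 <1
  x=-0.752: |R|=0.60052 <1
  x=-1.920: |R|=1.37802 >1
  x=-1.904: |R|=1.35587 >1
Stable set (-1.6042, 0).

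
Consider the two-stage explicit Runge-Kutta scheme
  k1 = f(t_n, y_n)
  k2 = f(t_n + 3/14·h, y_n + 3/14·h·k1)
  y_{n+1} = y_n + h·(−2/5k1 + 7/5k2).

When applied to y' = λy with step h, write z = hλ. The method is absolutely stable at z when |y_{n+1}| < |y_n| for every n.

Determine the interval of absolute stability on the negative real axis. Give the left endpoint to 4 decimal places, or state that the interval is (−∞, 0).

Test eqn y'=λy, z=hλ:
  k1=λy_n ⇒ h·k1=z·y_n;  k2=λ(1+3/14z)y_n ⇒ h·k2=z(1+3/14z)y_n
  y_{n+1}/y_n = 1 − 2/5z + 7/5z(1+3/14z) = 1 + z + 3/10z²
  Hence R(z) = 1 + z + 3/10z².

Find x<0 with |R(x)|<1.
x=-1.49: |R|=0.1760
R=1: x+3/10x²=0 ⇒ x=−10/3=-3.3333; min R=1−1/(4·3/10)=0.1667>−1
Confirm numerically:
  x=-2.892: |R|=0.61710 <1
  x=-2.612: |R|=0.43476 <1
  x=-2.298: |R|=0.28624 <1
  x=-1.894: |R|=0.18217 <1
  x=-3.831: |R|=1.57197 >1
  x=-3.543: |R|=1.22285 >1
Interval (-3.3333, 0).

z∈(-3.3333,0).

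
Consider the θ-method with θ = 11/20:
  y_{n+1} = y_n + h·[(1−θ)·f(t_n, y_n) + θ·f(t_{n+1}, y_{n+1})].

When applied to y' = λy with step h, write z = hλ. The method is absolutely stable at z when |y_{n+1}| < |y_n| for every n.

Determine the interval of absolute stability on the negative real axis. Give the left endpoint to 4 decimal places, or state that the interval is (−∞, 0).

Set f=λy, z=hλ:
  y_{n+1} = y_n + z·[9/20·y_n + 11/20·y_{n+1}] ⇒ (1 − 11/20z)y_{n+1} = (1 + 9/20z)y_n
  ⇒ R(z) = (1 + 9/20z)/(1 − 11/20z).

Boundary: |R(x)|=1, x<0.
x=-1.21: |R|=0.2735
x=-2: |R|=0.0476
x=-10: |R|=0.5385
x=-100: |R|=0.7857
θ=11/20≥1/2 ⇒ |1+9/20x|<|1−11/20x| ∀x<0 ⇒ unbounded interval.

unbounded; (−∞, 0).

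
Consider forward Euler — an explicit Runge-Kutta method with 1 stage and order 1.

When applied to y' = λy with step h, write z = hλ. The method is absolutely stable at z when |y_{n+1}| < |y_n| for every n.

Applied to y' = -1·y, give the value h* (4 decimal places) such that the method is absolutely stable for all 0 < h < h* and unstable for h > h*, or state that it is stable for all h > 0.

(-2.0000,0); λ=-1 ⇒ h* = 2.0000.

Test eqn y'=λy, z=hλ:
  order 1, 1-stage ⇒ R(z)=1+z
  (e.g. R(-0.8)=0.20000, |R|=0.20000)

Need |R(x)|<1, x<0.
x=-0.8: |R|=0.2000
|R(-1.88)|=0.8800 |R(-1.75)|=0.7500 |R(-1.71)|=0.7100
Bisect:
  x_lo=-2.6063 |R|=1.6063  x_hi=-0.2129 |R|=0.7871
  mid=-1.40960 |R|=0.40960 →hi
  mid=-2.00795 |R|=1.00795 →lo
  mid=-1.70878 |R|=0.70878 →hi
  mid=-1.85836 |R|=0.85836 →hi
  mid=-1.93316 |R|=0.93316 →hi
  mid=-1.97056 |R|=0.97056 →hi
  mid=-1.98926 |R|=0.98926 →hi
  ...
  [-2.00007,-1.99992] ⇒ x*=-2.0000
Interval (-2.0000, 0).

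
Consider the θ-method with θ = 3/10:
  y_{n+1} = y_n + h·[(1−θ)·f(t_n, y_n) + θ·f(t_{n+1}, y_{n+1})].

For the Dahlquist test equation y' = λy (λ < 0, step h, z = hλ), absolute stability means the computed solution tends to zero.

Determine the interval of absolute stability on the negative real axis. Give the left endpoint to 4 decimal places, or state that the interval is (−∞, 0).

Test eqn y'=λy, z=hλ:
  y_{n+1} = y_n + z·[7/10·y_n + 3/10·y_{n+1}] ⇒ (1 − 3/10z)y_{n+1} = (1 + 7/10z)y_n
  so R(z) = (1 + 7/10z)/(1 − 3/10z).

Solve |R(x)|<1 on ℝ⁻.
x=-0.63: |R|=0.4701
R=−1: 1+7/10x = −1+3/10x ⇒ -2/5x=2 ⇒ x=2/(-2/5)=-5.0000
Confirm numerically:
  x=-4.308: |R|=0.87925 <1
  x=-3.050: |R|=0.59269 <1
  x=-2.646: |R|=0.47508 <1
  x=-2.245: |R|=0.34150 <1
  x=-5.577: |R|=1.08634 >1
  x=-5.482: |R|=1.07290 >1
  x=-5.259: |R|=1.04019 >1
Interval (-5.0000, 0).

z∈(-5.0000,0).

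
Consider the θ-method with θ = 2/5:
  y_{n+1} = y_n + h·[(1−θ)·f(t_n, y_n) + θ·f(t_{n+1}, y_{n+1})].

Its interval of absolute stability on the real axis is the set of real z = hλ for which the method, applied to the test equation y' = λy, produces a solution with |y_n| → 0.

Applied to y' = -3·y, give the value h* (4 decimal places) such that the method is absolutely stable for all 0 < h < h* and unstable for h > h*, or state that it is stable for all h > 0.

(-10.0000,0); λ=-3 ⇒ h* = (10)/3 = 3.3333.

Set f=λy, z=hλ:
  y_{n+1} = y_n + z·[3/5·y_n + 2/5·y_{n+1}] ⇒ (1 − 2/5z)y_{n+1} = (1 + 3/5z)y_n
  Hence R(z) = (1 + 3/5z)/(1 − 2/5z).

Boundary: |R(x)|=1, x<0.
x=-1.47: |R|=0.0743
R=−1: 1+3/5x = −1+2/5x ⇒ -1/5x=2 ⇒ x=2/(-1/5)=-10.0000
Confirm numerically:
  x=-6.872: |R|=0.83312 <1
  x=-6.811: |R|=0.82875 <1
  x=-4.464: |R|=0.60253 <1
  x=-10.499: |R|=1.01919 >1
  x=-10.315: |R|=1.01229 >1
  x=-10.033: |R|=1.00132 >1
Stable set (-10.0000, 0).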